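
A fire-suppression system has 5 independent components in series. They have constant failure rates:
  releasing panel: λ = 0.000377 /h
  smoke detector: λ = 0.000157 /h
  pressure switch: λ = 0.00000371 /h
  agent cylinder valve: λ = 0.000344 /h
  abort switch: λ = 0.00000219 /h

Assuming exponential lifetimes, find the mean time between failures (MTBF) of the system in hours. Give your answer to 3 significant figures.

Series of exponential components: λ_sys = Σ λ_i
λ_sys = 0.000377 + 0.000157 + 0.00000371 + 0.000344 + 0.00000219 = 8.8390e-04 /h
MTBF = 1 / λ_sys = 1130 h

1130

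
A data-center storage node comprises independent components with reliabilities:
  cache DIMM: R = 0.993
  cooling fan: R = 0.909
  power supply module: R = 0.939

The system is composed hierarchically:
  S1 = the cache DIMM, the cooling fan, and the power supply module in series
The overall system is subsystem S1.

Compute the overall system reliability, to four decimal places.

0.8476

Series (cache DIMM, cooling fan, and power supply module): 0.993000 × 0.909000 × 0.939000 = 0.8476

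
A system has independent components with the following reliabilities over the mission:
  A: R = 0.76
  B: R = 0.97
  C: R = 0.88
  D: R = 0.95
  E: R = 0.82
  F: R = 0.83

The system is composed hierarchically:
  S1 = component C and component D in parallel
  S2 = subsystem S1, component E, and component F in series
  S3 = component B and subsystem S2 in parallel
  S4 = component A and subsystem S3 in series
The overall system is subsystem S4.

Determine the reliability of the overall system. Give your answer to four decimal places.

Parallel (C and D): 1 − (1 − 0.880000)(1 − 0.950000) = 0.994000
Series ([0.994000], E, and F): 0.994000 × 0.820000 × 0.830000 = 0.676516
Parallel (B and [0.676516]): 1 − (1 − 0.970000)(1 − 0.676516) = 0.990295
Series (A and [0.990295]): 0.760000 × 0.990295 = 0.7526

0.7526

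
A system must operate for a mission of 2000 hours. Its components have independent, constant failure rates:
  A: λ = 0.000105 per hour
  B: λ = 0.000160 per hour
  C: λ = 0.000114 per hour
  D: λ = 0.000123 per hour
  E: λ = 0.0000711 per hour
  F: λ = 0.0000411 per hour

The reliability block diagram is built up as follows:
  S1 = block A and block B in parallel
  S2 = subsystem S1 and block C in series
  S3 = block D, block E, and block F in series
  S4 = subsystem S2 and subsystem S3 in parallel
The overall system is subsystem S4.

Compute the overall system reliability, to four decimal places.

0.9080

R(A) = exp(−0.000105 × 2000) = 0.810584
R(B) = exp(−0.000160 × 2000) = 0.726149
R(C) = exp(−0.000114 × 2000) = 0.796124
R(D) = exp(−0.000123 × 2000) = 0.781922
R(E) = exp(−0.0000711 × 2000) = 0.867448
R(F) = exp(−0.0000411 × 2000) = 0.921088
Parallel (A and B): 1 − (1 − 0.810584)(1 − 0.726149) = 0.948128
Series ([0.948128] and C): 0.948128 × 0.796124 = 0.754827
Series (D, E, and F): 0.781922 × 0.867448 × 0.921088 = 0.624753
Parallel ([0.754827] and [0.624753]): 1 − (1 − 0.754827)(1 − 0.624753) = 0.9080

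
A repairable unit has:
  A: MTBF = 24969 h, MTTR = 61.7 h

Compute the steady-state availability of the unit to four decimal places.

0.9975

A(A) = MTBF/(MTBF+MTTR) = 24969/(24969+61.7) = 0.9975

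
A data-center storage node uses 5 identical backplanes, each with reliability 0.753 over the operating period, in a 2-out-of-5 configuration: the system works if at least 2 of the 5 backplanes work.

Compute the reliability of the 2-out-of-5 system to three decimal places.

0.985

R = Σ_{i=2}^{5} C(5,i) p^i (1−p)^{5−i} with p = 0.753
C(5,2)·0.753^2·0.247^3 = 0.08544
C(5,3)·0.753^3·0.247^2 = 0.26048
C(5,4)·0.753^4·0.247^1 = 0.39705
C(5,5)·0.753^5·0.247^0 = 0.24209
Sum = 0.985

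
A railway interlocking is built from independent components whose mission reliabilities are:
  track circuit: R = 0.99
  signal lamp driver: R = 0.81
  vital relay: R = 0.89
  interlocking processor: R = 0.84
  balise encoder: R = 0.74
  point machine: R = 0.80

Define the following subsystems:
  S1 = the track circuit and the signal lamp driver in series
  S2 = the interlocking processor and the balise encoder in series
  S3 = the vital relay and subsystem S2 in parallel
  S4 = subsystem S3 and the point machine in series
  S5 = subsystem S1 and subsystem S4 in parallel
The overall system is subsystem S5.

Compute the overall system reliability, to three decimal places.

Series (track circuit and signal lamp driver): 0.99000 × 0.81000 = 0.80190
Series (interlocking processor and balise encoder): 0.84000 × 0.74000 = 0.62160
Parallel (vital relay and [0.62160]): 1 − (1 − 0.89000)(1 − 0.62160) = 0.95838
Series ([0.95838] and point machine): 0.95838 × 0.80000 = 0.76670
Parallel ([0.80190] and [0.76670]): 1 − (1 − 0.80190)(1 − 0.76670) = 0.954

0.954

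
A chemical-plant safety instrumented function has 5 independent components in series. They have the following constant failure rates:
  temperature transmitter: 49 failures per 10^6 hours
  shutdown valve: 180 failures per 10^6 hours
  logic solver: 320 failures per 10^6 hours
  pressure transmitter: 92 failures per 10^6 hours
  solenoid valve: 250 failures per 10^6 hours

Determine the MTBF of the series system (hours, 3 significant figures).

Series of exponential components: λ_sys = Σ λ_i
λ_sys = 0.000049 + 0.00018 + 0.00032 + 0.000092 + 0.00025 = 8.9100e-04 /h
MTBF = 1 / λ_sys = 1120 h

1120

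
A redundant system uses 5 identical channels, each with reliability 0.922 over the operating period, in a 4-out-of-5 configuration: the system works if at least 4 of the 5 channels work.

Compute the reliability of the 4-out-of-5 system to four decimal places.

0.9481

R = Σ_{i=4}^{5} C(5,i) p^i (1−p)^{5−i} with p = 0.922
C(5,4)·0.922^4·0.078^1 = 0.281831
C(5,5)·0.922^5·0.078^0 = 0.666277
Sum = 0.9481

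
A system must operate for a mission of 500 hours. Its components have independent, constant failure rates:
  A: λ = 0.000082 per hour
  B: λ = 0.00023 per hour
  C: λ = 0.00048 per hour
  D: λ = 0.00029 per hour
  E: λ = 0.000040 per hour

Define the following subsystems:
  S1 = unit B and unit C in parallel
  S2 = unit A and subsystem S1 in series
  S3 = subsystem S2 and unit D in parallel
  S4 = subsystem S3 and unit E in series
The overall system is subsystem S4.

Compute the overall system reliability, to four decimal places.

R(A) = exp(−0.000082 × 500) = 0.959829
R(B) = exp(−0.00023 × 500) = 0.891366
R(C) = exp(−0.00048 × 500) = 0.786628
R(D) = exp(−0.00029 × 500) = 0.865022
R(E) = exp(−0.000040 × 500) = 0.980199
Parallel (B and C): 1 − (1 − 0.891366)(1 − 0.786628) = 0.976821
Series (A and [0.976821]): 0.959829 × 0.976821 = 0.937581
Parallel ([0.937581] and D): 1 − (1 − 0.937581)(1 − 0.865022) = 0.991575
Series ([0.991575] and E): 0.991575 × 0.980199 = 0.9719

0.9719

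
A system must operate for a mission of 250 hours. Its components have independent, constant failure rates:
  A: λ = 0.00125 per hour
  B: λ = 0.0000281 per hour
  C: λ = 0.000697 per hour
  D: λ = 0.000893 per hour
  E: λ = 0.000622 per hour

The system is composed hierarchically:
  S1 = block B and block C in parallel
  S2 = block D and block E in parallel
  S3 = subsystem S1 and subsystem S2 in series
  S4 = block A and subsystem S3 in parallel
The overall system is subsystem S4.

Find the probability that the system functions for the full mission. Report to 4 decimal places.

0.9920

R(A) = exp(−0.00125 × 250) = 0.731616
R(B) = exp(−0.0000281 × 250) = 0.993000
R(C) = exp(−0.000697 × 250) = 0.840087
R(D) = exp(−0.000893 × 250) = 0.799915
R(E) = exp(−0.000622 × 250) = 0.855987
Parallel (B and C): 1 − (1 − 0.993000)(1 − 0.840087) = 0.998881
Parallel (D and E): 1 − (1 − 0.799915)(1 − 0.855987) = 0.971185
Series ([0.998881] and [0.971185]): 0.998881 × 0.971185 = 0.970098
Parallel (A and [0.970098]): 1 − (1 − 0.731616)(1 − 0.970098) = 0.9920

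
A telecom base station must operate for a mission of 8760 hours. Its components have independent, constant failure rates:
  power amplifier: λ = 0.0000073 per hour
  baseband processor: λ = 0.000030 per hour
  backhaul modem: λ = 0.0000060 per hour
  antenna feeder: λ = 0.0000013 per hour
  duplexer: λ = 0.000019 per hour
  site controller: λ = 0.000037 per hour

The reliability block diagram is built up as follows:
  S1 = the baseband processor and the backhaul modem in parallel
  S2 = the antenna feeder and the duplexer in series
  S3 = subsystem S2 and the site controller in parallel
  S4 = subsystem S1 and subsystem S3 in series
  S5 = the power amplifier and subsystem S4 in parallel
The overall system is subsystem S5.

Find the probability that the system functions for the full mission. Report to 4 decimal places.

R(power amplifier) = exp(−0.0000073 × 8760) = 0.938054
R(baseband processor) = exp(−0.000030 × 8760) = 0.768896
R(backhaul modem) = exp(−0.0000060 × 8760) = 0.948797
R(antenna feeder) = exp(−0.0000013 × 8760) = 0.988677
R(duplexer) = exp(−0.000019 × 8760) = 0.846674
R(site controller) = exp(−0.000037 × 8760) = 0.723163
Parallel (baseband processor and backhaul modem): 1 − (1 − 0.768896)(1 − 0.948797) = 0.988167
Series (antenna feeder and duplexer): 0.988677 × 0.846674 = 0.837087
Parallel ([0.837087] and site controller): 1 − (1 − 0.837087)(1 − 0.723163) = 0.954900
Series ([0.988167] and [0.954900]): 0.988167 × 0.954900 = 0.943601
Parallel (power amplifier and [0.943601]): 1 − (1 − 0.938054)(1 − 0.943601) = 0.9965

0.9965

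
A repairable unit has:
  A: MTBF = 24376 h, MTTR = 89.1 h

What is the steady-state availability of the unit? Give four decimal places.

A(A) = MTBF/(MTBF+MTTR) = 24376/(24376+89.1) = 0.9964

0.9964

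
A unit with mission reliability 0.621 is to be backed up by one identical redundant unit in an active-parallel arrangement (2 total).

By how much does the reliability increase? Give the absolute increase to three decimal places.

R_before = 0.621
R_after = 1 − (1 − 0.621)^2 = 0.856
ΔR = 0.856 − 0.621 = 0.235

0.235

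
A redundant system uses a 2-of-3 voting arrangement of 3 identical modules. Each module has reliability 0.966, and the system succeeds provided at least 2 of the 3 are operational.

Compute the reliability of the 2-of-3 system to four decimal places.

0.9966

R = Σ_{i=2}^{3} C(3,i) p^i (1−p)^{3−i} with p = 0.966
C(3,2)·0.966^2·0.034^1 = 0.095182
C(3,3)·0.966^3·0.034^0 = 0.901429
Sum = 0.9966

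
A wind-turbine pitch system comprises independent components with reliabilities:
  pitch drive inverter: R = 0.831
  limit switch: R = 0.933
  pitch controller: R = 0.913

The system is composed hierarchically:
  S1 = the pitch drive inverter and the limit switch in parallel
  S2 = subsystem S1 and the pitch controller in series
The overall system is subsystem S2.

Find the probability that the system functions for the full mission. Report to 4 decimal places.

Parallel (pitch drive inverter and limit switch): 1 − (1 − 0.831000)(1 − 0.933000) = 0.988677
Series ([0.988677] and pitch controller): 0.988677 × 0.913000 = 0.9027

0.9027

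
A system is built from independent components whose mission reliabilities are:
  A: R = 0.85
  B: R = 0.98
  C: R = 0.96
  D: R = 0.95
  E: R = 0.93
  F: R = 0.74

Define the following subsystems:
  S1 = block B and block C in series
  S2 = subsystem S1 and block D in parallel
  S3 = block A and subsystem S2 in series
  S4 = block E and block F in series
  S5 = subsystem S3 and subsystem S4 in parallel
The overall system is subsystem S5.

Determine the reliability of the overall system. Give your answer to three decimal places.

Series (B and C): 0.98000 × 0.96000 = 0.94080
Parallel ([0.94080] and D): 1 − (1 − 0.94080)(1 − 0.95000) = 0.99704
Series (A and [0.99704]): 0.85000 × 0.99704 = 0.84748
Series (E and F): 0.93000 × 0.74000 = 0.68820
Parallel ([0.84748] and [0.68820]): 1 − (1 − 0.84748)(1 − 0.68820) = 0.952

0.952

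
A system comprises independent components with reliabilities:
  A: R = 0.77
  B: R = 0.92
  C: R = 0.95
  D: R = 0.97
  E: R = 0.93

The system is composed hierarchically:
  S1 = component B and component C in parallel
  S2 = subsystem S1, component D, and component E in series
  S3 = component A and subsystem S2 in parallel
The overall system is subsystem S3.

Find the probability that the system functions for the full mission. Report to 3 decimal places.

Parallel (B and C): 1 − (1 − 0.92000)(1 − 0.95000) = 0.99600
Series ([0.99600], D, and E): 0.99600 × 0.97000 × 0.93000 = 0.89849
Parallel (A and [0.89849]): 1 − (1 − 0.77000)(1 − 0.89849) = 0.977

0.977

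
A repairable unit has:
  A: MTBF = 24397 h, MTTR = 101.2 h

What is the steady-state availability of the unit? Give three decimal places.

0.996

A(A) = MTBF/(MTBF+MTTR) = 24397/(24397+101.2) = 0.996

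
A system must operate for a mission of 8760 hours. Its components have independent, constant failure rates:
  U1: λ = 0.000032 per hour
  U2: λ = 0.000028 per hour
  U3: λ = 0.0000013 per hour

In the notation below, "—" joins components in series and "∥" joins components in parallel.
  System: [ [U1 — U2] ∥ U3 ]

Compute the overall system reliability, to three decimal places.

R(U1) = exp(−0.000032 × 8760) = 0.75554
R(U2) = exp(−0.000028 × 8760) = 0.78249
R(U3) = exp(−0.0000013 × 8760) = 0.98868
Series (U1 and U2): 0.75554 × 0.78249 = 0.59120
Parallel ([0.59120] and U3): 1 − (1 − 0.59120)(1 − 0.98868) = 0.995

0.995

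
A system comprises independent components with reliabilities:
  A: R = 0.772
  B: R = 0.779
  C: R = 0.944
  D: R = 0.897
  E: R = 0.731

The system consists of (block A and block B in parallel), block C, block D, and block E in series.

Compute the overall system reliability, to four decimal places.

Parallel (A and B): 1 − (1 − 0.772000)(1 − 0.779000) = 0.949612
Series ([0.949612], C, D, and E): 0.949612 × 0.944000 × 0.897000 × 0.731000 = 0.5878

0.5878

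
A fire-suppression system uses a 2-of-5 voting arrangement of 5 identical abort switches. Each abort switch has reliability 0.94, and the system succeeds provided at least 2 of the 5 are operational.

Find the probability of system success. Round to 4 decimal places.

0.9999

R = Σ_{i=2}^{5} C(5,i) p^i (1−p)^{5−i} with p = 0.94
C(5,2)·0.94^2·0.06^3 = 0.001909
C(5,3)·0.94^3·0.06^2 = 0.029901
C(5,4)·0.94^4·0.06^1 = 0.234225
C(5,5)·0.94^5·0.06^0 = 0.733904
Sum = 0.9999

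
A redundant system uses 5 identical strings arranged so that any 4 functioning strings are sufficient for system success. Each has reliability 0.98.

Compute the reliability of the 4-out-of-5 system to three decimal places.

R = Σ_{i=4}^{5} C(5,i) p^i (1−p)^{5−i} with p = 0.98
C(5,4)·0.98^4·0.02^1 = 0.09224
C(5,5)·0.98^5·0.02^0 = 0.90392
Sum = 0.996

0.996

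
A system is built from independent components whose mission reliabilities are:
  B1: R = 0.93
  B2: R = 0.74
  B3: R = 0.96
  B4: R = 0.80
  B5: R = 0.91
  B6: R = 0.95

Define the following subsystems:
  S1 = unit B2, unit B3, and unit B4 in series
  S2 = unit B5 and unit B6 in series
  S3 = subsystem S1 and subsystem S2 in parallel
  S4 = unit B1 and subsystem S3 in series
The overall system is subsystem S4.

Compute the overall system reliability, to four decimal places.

Series (B2, B3, and B4): 0.740000 × 0.960000 × 0.800000 = 0.568320
Series (B5 and B6): 0.910000 × 0.950000 = 0.864500
Parallel ([0.568320] and [0.864500]): 1 − (1 − 0.568320)(1 − 0.864500) = 0.941507
Series (B1 and [0.941507]): 0.930000 × 0.941507 = 0.8756

0.8756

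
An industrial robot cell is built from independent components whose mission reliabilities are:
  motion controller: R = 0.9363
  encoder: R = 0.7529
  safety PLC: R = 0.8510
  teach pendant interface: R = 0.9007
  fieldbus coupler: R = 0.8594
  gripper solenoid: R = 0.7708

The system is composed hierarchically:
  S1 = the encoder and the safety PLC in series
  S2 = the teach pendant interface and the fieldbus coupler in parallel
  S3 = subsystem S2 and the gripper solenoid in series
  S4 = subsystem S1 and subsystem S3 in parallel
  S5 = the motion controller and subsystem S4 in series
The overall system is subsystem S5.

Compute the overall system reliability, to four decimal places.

Series (encoder and safety PLC): 0.752900 × 0.851000 = 0.640718
Parallel (teach pendant interface and fieldbus coupler): 1 − (1 − 0.900700)(1 − 0.859400) = 0.986038
Series ([0.986038] and gripper solenoid): 0.986038 × 0.770800 = 0.760038
Parallel ([0.640718] and [0.760038]): 1 − (1 − 0.640718)(1 − 0.760038) = 0.913786
Series (motion controller and [0.913786]): 0.936300 × 0.913786 = 0.8556

0.8556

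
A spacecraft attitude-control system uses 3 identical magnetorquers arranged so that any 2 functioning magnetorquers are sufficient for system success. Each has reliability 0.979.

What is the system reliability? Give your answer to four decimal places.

R = Σ_{i=2}^{3} C(3,i) p^i (1−p)^{3−i} with p = 0.979
C(3,2)·0.979^2·0.021^1 = 0.060382
C(3,3)·0.979^3·0.021^0 = 0.938314
Sum = 0.9987

0.9987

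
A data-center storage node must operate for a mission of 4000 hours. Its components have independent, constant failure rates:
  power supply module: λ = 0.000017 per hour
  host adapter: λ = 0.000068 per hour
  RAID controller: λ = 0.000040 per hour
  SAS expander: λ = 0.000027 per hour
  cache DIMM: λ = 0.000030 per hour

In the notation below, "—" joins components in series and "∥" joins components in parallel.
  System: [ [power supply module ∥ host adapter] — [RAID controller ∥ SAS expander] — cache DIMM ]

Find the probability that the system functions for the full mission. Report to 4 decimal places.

0.8598

R(power supply module) = exp(−0.000017 × 4000) = 0.934260
R(host adapter) = exp(−0.000068 × 4000) = 0.761854
R(RAID controller) = exp(−0.000040 × 4000) = 0.852144
R(SAS expander) = exp(−0.000027 × 4000) = 0.897628
R(cache DIMM) = exp(−0.000030 × 4000) = 0.886920
Parallel (power supply module and host adapter): 1 − (1 − 0.934260)(1 − 0.761854) = 0.984344
Parallel (RAID controller and SAS expander): 1 − (1 − 0.852144)(1 − 0.897628) = 0.984864
Series ([0.984344], [0.984864], and cache DIMM): 0.984344 × 0.984864 × 0.886920 = 0.8598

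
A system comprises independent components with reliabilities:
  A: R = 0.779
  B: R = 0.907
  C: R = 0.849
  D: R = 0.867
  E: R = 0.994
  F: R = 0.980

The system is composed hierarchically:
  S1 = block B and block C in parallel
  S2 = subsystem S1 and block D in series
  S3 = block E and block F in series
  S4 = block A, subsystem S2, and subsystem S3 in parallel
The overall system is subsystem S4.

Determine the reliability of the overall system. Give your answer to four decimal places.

0.9992

Parallel (B and C): 1 − (1 − 0.907000)(1 − 0.849000) = 0.985957
Series ([0.985957] and D): 0.985957 × 0.867000 = 0.854825
Series (E and F): 0.994000 × 0.980000 = 0.974120
Parallel (A, [0.854825], and [0.974120]): 1 − (1 − 0.779000)(1 − 0.854825)(1 − 0.974120) = 0.9992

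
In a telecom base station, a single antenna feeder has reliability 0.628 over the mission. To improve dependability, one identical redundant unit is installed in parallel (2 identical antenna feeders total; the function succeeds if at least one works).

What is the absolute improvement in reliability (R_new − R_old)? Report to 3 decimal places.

R_before = 0.628
R_after = 1 − (1 − 0.628)^2 = 0.862
ΔR = 0.862 − 0.628 = 0.234

0.234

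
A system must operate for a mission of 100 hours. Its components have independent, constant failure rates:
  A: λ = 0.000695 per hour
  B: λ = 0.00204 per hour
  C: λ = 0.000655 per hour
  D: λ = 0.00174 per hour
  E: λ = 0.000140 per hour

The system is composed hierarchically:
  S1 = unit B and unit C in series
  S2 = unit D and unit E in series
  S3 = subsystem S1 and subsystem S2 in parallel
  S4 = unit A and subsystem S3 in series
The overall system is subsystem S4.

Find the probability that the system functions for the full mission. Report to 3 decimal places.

R(A) = exp(−0.000695 × 100) = 0.93286
R(B) = exp(−0.00204 × 100) = 0.81546
R(C) = exp(−0.000655 × 100) = 0.93660
R(D) = exp(−0.00174 × 100) = 0.84030
R(E) = exp(−0.000140 × 100) = 0.98610
Series (B and C): 0.81546 × 0.93660 = 0.76376
Series (D and E): 0.84030 × 0.98610 = 0.82862
Parallel ([0.76376] and [0.82862]): 1 − (1 − 0.76376)(1 − 0.82862) = 0.95951
Series (A and [0.95951]): 0.93286 × 0.95951 = 0.895

0.895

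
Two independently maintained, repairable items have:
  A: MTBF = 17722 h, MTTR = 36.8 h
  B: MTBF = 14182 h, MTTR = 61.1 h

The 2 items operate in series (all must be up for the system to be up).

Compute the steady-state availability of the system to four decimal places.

A(A) = MTBF/(MTBF+MTTR) = 17722/(17722+36.8) = 0.997928
A(B) = MTBF/(MTBF+MTTR) = 14182/(14182+61.1) = 0.995710
Series availability: 0.997928 × 0.995710 = 0.9936

0.9936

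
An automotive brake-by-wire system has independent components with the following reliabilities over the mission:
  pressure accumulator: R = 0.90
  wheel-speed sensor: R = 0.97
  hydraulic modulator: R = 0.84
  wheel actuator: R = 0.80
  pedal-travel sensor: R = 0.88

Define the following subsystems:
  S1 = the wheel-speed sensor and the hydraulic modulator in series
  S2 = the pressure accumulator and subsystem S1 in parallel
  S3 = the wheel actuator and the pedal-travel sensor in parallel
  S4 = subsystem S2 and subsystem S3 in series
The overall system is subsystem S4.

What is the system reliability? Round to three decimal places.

0.958

Series (wheel-speed sensor and hydraulic modulator): 0.97000 × 0.84000 = 0.81480
Parallel (pressure accumulator and [0.81480]): 1 − (1 − 0.90000)(1 − 0.81480) = 0.98148
Parallel (wheel actuator and pedal-travel sensor): 1 − (1 − 0.80000)(1 − 0.88000) = 0.97600
Series ([0.98148] and [0.97600]): 0.98148 × 0.97600 = 0.958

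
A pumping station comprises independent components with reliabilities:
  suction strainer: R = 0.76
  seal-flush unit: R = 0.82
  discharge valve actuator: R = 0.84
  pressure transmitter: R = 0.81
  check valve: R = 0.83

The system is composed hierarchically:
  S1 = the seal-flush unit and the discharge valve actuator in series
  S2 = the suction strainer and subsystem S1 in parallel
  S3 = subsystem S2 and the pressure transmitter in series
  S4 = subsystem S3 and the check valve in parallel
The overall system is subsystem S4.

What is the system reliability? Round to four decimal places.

Series (seal-flush unit and discharge valve actuator): 0.820000 × 0.840000 = 0.688800
Parallel (suction strainer and [0.688800]): 1 − (1 − 0.760000)(1 − 0.688800) = 0.925312
Series ([0.925312] and pressure transmitter): 0.925312 × 0.810000 = 0.749503
Parallel ([0.749503] and check valve): 1 − (1 − 0.749503)(1 − 0.830000) = 0.9574

0.9574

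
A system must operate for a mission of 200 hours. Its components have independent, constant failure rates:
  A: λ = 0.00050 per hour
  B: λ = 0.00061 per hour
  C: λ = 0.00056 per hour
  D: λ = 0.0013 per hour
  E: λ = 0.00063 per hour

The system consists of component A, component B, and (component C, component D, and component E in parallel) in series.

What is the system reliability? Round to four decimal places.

R(A) = exp(−0.00050 × 200) = 0.904837
R(B) = exp(−0.00061 × 200) = 0.885148
R(C) = exp(−0.00056 × 200) = 0.894044
R(D) = exp(−0.0013 × 200) = 0.771052
R(E) = exp(−0.00063 × 200) = 0.881615
Parallel (C, D, and E): 1 − (1 − 0.894044)(1 − 0.771052)(1 − 0.881615) = 0.997128
Series (A, B, and [0.997128]): 0.904837 × 0.885148 × 0.997128 = 0.7986

0.7986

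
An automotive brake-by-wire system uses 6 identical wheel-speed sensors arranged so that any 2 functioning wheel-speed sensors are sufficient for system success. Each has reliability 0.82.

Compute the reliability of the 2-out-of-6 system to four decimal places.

0.9990

R = Σ_{i=2}^{6} C(6,i) p^i (1−p)^{6−i} with p = 0.82
C(6,2)·0.82^2·0.18^4 = 0.010588
C(6,3)·0.82^3·0.18^3 = 0.064312
C(6,4)·0.82^4·0.18^2 = 0.219731
C(6,5)·0.82^5·0.18^1 = 0.400399
C(6,6)·0.82^6·0.18^0 = 0.304007
Sum = 0.9990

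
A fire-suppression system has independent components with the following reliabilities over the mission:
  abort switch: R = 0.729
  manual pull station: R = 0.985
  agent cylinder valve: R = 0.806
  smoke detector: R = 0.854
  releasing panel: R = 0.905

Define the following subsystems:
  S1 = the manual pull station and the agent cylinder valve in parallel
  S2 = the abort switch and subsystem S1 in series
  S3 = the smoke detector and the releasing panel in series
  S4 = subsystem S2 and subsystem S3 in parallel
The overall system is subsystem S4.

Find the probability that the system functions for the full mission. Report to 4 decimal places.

0.9380

Parallel (manual pull station and agent cylinder valve): 1 − (1 − 0.985000)(1 − 0.806000) = 0.997090
Series (abort switch and [0.997090]): 0.729000 × 0.997090 = 0.726879
Series (smoke detector and releasing panel): 0.854000 × 0.905000 = 0.772870
Parallel ([0.726879] and [0.772870]): 1 − (1 − 0.726879)(1 − 0.772870) = 0.9380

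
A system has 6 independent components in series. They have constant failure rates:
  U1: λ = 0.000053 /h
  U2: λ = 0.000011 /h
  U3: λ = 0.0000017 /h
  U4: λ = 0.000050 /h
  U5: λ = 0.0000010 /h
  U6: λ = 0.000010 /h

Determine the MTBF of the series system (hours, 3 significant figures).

7890

Series of exponential components: λ_sys = Σ λ_i
λ_sys = 0.000053 + 0.000011 + 0.0000017 + 0.000050 + 0.0000010 + 0.000010 = 1.2670e-04 /h
MTBF = 1 / λ_sys = 7890 h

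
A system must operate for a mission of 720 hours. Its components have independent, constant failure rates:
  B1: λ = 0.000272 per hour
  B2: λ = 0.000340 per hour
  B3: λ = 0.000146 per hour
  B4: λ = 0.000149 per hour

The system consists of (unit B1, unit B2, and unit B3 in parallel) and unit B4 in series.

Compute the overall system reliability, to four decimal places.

R(B1) = exp(−0.000272 × 720) = 0.822144
R(B2) = exp(−0.000340 × 720) = 0.782861
R(B3) = exp(−0.000146 × 720) = 0.900216
R(B4) = exp(−0.000149 × 720) = 0.898274
Parallel (B1, B2, and B3): 1 − (1 − 0.822144)(1 − 0.782861)(1 − 0.900216) = 0.996146
Series ([0.996146] and B4): 0.996146 × 0.898274 = 0.8948

0.8948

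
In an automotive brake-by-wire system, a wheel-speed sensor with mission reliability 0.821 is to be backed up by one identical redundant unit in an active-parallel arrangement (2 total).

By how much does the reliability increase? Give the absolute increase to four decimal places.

R_before = 0.821
R_after = 1 − (1 − 0.821)^2 = 0.9680
ΔR = 0.9680 − 0.821 = 0.1470

0.1470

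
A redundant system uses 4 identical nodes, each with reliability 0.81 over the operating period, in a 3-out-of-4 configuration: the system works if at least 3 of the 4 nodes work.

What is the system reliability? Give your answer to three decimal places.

0.834

R = Σ_{i=3}^{4} C(4,i) p^i (1−p)^{4−i} with p = 0.81
C(4,3)·0.81^3·0.19^1 = 0.40390
C(4,4)·0.81^4·0.19^0 = 0.43047
Sum = 0.834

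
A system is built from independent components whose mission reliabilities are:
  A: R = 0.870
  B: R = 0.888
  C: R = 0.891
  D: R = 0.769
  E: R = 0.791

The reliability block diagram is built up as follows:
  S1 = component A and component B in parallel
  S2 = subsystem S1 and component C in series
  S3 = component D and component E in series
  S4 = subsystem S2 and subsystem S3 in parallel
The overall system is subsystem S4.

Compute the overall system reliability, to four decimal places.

Parallel (A and B): 1 − (1 − 0.870000)(1 − 0.888000) = 0.985440
Series ([0.985440] and C): 0.985440 × 0.891000 = 0.878027
Series (D and E): 0.769000 × 0.791000 = 0.608279
Parallel ([0.878027] and [0.608279]): 1 − (1 − 0.878027)(1 − 0.608279) = 0.9522

0.9522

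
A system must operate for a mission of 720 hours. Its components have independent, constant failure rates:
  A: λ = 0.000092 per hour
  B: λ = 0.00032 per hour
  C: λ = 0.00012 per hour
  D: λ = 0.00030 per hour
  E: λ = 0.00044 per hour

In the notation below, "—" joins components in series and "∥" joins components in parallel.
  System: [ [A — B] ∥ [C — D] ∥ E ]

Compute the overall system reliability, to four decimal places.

R(A) = exp(−0.000092 × 720) = 0.935906
R(B) = exp(−0.00032 × 720) = 0.794216
R(C) = exp(−0.00012 × 720) = 0.917227
R(D) = exp(−0.00030 × 720) = 0.805735
R(E) = exp(−0.00044 × 720) = 0.728476
Series (A and B): 0.935906 × 0.794216 = 0.743312
Series (C and D): 0.917227 × 0.805735 = 0.739042
Parallel ([0.743312], [0.739042], and E): 1 − (1 − 0.743312)(1 − 0.739042)(1 − 0.728476) = 0.9818

0.9818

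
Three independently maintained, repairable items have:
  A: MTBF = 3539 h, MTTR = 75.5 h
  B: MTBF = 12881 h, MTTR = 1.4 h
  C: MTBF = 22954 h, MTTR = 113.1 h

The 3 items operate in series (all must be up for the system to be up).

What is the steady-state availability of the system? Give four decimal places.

A(A) = MTBF/(MTBF+MTTR) = 3539/(3539+75.5) = 0.979112
A(B) = MTBF/(MTBF+MTTR) = 12881/(12881+1.4) = 0.999891
A(C) = MTBF/(MTBF+MTTR) = 22954/(22954+113.1) = 0.995097
Series availability: 0.979112 × 0.999891 × 0.995097 = 0.9742

0.9742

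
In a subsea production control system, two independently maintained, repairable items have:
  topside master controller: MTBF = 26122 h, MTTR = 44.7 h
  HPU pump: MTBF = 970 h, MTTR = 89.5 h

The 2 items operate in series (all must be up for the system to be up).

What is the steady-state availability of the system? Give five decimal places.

0.91396

A(topside master controller) = MTBF/(MTBF+MTTR) = 26122/(26122+44.7) = 0.998292
A(HPU pump) = MTBF/(MTBF+MTTR) = 970/(970+89.5) = 0.915526
Series availability: 0.998292 × 0.915526 = 0.91396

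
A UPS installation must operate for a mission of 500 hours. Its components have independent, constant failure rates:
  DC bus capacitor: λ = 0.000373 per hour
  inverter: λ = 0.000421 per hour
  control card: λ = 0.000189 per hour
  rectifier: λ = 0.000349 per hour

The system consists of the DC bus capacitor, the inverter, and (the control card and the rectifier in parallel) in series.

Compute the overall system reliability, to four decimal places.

R(DC bus capacitor) = exp(−0.000373 × 500) = 0.829859
R(inverter) = exp(−0.000421 × 500) = 0.810179
R(control card) = exp(−0.000189 × 500) = 0.909828
R(rectifier) = exp(−0.000349 × 500) = 0.839877
Parallel (control card and rectifier): 1 − (1 − 0.909828)(1 − 0.839877) = 0.985561
Series (DC bus capacitor, inverter, and [0.985561]): 0.829859 × 0.810179 × 0.985561 = 0.6626

0.6626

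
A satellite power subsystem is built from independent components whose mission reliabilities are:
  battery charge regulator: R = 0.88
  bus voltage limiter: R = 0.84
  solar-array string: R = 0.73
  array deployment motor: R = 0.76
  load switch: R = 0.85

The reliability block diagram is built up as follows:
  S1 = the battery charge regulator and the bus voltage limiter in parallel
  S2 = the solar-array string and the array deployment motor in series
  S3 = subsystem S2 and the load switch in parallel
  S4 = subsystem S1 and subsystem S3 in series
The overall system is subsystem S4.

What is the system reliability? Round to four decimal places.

Parallel (battery charge regulator and bus voltage limiter): 1 − (1 − 0.880000)(1 − 0.840000) = 0.980800
Series (solar-array string and array deployment motor): 0.730000 × 0.760000 = 0.554800
Parallel ([0.554800] and load switch): 1 − (1 − 0.554800)(1 − 0.850000) = 0.933220
Series ([0.980800] and [0.933220]): 0.980800 × 0.933220 = 0.9153

0.9153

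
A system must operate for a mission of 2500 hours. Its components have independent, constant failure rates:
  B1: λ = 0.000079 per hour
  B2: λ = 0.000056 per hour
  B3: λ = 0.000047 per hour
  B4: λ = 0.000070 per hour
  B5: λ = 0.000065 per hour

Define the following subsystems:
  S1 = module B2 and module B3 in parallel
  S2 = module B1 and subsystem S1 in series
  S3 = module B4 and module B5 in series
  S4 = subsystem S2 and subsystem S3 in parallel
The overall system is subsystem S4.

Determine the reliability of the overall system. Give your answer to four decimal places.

R(B1) = exp(−0.000079 × 2500) = 0.820780
R(B2) = exp(−0.000056 × 2500) = 0.869358
R(B3) = exp(−0.000047 × 2500) = 0.889141
R(B4) = exp(−0.000070 × 2500) = 0.839457
R(B5) = exp(−0.000065 × 2500) = 0.850016
Parallel (B2 and B3): 1 − (1 − 0.869358)(1 − 0.889141) = 0.985517
Series (B1 and [0.985517]): 0.820780 × 0.985517 = 0.808893
Series (B4 and B5): 0.839457 × 0.850016 = 0.713552
Parallel ([0.808893] and [0.713552]): 1 − (1 − 0.808893)(1 − 0.713552) = 0.9453

0.9453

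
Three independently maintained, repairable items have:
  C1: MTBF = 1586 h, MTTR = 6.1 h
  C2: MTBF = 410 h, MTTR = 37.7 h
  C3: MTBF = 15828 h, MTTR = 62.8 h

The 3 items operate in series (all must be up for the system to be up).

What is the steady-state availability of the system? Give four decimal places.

0.9087

A(C1) = MTBF/(MTBF+MTTR) = 1586/(1586+6.1) = 0.996169
A(C2) = MTBF/(MTBF+MTTR) = 410/(410+37.7) = 0.915792
A(C3) = MTBF/(MTBF+MTTR) = 15828/(15828+62.8) = 0.996048
Series availability: 0.996169 × 0.915792 × 0.996048 = 0.9087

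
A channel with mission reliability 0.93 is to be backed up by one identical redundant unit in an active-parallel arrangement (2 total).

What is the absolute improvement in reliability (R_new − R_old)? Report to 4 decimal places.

0.0651

R_before = 0.93
R_after = 1 − (1 − 0.93)^2 = 0.9951
ΔR = 0.9951 − 0.93 = 0.0651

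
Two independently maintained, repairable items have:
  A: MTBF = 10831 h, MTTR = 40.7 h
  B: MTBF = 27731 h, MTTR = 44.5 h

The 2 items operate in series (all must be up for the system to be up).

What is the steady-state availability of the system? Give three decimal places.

A(A) = MTBF/(MTBF+MTTR) = 10831/(10831+40.7) = 0.996256
A(B) = MTBF/(MTBF+MTTR) = 27731/(27731+44.5) = 0.998398
Series availability: 0.996256 × 0.998398 = 0.995

0.995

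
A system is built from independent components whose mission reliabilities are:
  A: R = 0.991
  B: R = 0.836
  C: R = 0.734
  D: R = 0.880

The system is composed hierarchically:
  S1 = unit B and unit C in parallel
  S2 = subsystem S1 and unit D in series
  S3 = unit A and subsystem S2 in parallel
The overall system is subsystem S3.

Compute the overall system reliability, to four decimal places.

0.9986

Parallel (B and C): 1 − (1 − 0.836000)(1 − 0.734000) = 0.956376
Series ([0.956376] and D): 0.956376 × 0.880000 = 0.841611
Parallel (A and [0.841611]): 1 − (1 − 0.991000)(1 − 0.841611) = 0.9986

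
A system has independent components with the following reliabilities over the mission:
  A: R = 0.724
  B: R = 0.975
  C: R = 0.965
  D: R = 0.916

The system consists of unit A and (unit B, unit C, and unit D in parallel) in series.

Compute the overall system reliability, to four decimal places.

0.7239

Parallel (B, C, and D): 1 − (1 − 0.975000)(1 − 0.965000)(1 − 0.916000) = 0.999927
Series (A and [0.999927]): 0.724000 × 0.999927 = 0.7239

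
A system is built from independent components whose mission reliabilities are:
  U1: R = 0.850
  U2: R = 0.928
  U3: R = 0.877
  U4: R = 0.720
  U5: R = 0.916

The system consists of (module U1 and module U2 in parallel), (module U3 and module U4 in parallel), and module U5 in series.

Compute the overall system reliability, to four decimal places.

0.8749

Parallel (U1 and U2): 1 − (1 − 0.850000)(1 − 0.928000) = 0.989200
Parallel (U3 and U4): 1 − (1 − 0.877000)(1 − 0.720000) = 0.965560
Series ([0.989200], [0.965560], and U5): 0.989200 × 0.965560 × 0.916000 = 0.8749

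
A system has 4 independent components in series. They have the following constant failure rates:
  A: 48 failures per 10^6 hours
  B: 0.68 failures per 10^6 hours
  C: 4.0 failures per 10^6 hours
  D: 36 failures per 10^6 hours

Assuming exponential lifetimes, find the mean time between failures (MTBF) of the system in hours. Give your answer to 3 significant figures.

Series of exponential components: λ_sys = Σ λ_i
λ_sys = 0.000048 + 0.00000068 + 0.0000040 + 0.000036 = 8.8680e-05 /h
MTBF = 1 / λ_sys = 11300 h

11300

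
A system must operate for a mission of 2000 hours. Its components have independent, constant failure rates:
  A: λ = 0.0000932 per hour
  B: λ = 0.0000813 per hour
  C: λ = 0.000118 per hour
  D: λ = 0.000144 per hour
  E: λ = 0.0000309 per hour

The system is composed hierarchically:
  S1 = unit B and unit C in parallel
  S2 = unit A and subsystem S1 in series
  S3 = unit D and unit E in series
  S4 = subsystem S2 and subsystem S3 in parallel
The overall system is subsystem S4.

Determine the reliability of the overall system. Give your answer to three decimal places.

0.942

R(A) = exp(−0.0000932 × 2000) = 0.82994
R(B) = exp(−0.0000813 × 2000) = 0.84993
R(C) = exp(−0.000118 × 2000) = 0.78978
R(D) = exp(−0.000144 × 2000) = 0.74976
R(E) = exp(−0.0000309 × 2000) = 0.94007
Parallel (B and C): 1 − (1 − 0.84993)(1 − 0.78978) = 0.96845
Series (A and [0.96845]): 0.82994 × 0.96845 = 0.80376
Series (D and E): 0.74976 × 0.94007 = 0.70483
Parallel ([0.80376] and [0.70483]): 1 − (1 − 0.80376)(1 − 0.70483) = 0.942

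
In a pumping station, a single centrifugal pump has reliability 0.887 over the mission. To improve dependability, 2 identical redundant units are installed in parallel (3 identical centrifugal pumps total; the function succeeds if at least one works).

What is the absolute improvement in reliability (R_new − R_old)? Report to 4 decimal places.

R_before = 0.887
R_after = 1 − (1 − 0.887)^3 = 0.9986
ΔR = 0.9986 − 0.887 = 0.1116

0.1116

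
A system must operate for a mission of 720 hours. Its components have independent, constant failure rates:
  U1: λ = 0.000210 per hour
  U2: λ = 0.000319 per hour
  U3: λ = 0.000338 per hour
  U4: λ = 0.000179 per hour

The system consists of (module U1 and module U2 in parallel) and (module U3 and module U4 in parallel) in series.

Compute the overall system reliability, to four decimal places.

R(U1) = exp(−0.000210 × 720) = 0.859676
R(U2) = exp(−0.000319 × 720) = 0.794788
R(U3) = exp(−0.000338 × 720) = 0.783989
R(U4) = exp(−0.000179 × 720) = 0.879079
Parallel (U1 and U2): 1 − (1 − 0.859676)(1 − 0.794788) = 0.971204
Parallel (U3 and U4): 1 − (1 − 0.783989)(1 − 0.879079) = 0.973880
Series ([0.971204] and [0.973880]): 0.971204 × 0.973880 = 0.9458

0.9458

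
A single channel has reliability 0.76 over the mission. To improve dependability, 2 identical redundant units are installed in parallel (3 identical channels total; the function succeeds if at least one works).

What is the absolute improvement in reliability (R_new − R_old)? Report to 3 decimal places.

0.226

R_before = 0.76
R_after = 1 − (1 − 0.76)^3 = 0.986
ΔR = 0.986 − 0.76 = 0.226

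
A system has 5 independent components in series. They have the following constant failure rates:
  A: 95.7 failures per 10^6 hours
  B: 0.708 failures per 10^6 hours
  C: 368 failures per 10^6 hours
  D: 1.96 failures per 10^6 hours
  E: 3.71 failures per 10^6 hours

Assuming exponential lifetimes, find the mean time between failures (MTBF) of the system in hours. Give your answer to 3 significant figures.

Series of exponential components: λ_sys = Σ λ_i
λ_sys = 0.0000957 + 0.000000708 + 0.000368 + 0.00000196 + 0.00000371 = 4.7008e-04 /h
MTBF = 1 / λ_sys = 2130 h

2130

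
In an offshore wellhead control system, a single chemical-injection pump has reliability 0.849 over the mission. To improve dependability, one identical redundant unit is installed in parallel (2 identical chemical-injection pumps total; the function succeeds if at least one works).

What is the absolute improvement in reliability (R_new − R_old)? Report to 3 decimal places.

0.128

R_before = 0.849
R_after = 1 − (1 − 0.849)^2 = 0.977
ΔR = 0.977 − 0.849 = 0.128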